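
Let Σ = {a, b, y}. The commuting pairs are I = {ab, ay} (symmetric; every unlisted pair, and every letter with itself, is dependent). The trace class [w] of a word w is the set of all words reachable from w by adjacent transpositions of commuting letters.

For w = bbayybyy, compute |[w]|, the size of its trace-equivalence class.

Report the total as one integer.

drop 0:b onto floor
drop 1:b onto {0:b}
drop 2:a onto floor
drop 3:y onto {1:b}
drop 4:y onto {3:y}
drop 5:b onto {4:y}
drop 6:y onto {5:b}
drop 7:y onto {6:y}
ground layer = {0:b, 2:a}
drop-orders for the pieces not yet dropped (sum over which currently-grounded one goes next):
  1 to go: {2} 1  {7} 1
  2 to go: {2,7} 2  {6,7} 1
  3 to go: {2,6,7} 3  {5,6,7} 1
  4 to go: {2,5,6,7} 4  {4,5,6,7} 1
  5 to go: {2,4,5,6,7} 5  {3,4,5,6,7} 1
  6 to go: {1,3,4,5,6,7} 1  {2,3,4,5,6,7} 6
  if 0:b drops first: 7 orders
  if 2:a drops first: 1 orders
heap linearizations: 8

8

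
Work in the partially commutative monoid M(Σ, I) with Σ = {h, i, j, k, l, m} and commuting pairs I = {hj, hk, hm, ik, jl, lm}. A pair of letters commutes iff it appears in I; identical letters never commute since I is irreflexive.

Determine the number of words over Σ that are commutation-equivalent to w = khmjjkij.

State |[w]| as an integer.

11

0(k) covers ∅
1(h) covers ∅
2(m) covers 0:k
3(j) covers 2:m
4(j) covers 3:j
5(k) covers 4:j
6(i) covers 1:h, 4:j
7(j) covers 5:k, 6:i
floor of heap: 0:k, 1:h
completions by unplaced set U, small U first (add the entries for U minus each lowest piece of U):
  |U|=1: {7}:1
  |U|=2: {5,7}:1  {6,7}:1
  |U|=3: {1,6,7}:1  {5,6,7}:2
  |U|=4: {1,5,6,7}:3  {4,5,6,7}:2
  |U|=5: {1,4,5,6,7}:5  {3,4,5,6,7}:2
  |U|=6: {1,3,4,5,6,7}:7  {2,3,4,5,6,7}:2
  start at 0(k): 9
  start at 1(h): 2
sum over floor = 11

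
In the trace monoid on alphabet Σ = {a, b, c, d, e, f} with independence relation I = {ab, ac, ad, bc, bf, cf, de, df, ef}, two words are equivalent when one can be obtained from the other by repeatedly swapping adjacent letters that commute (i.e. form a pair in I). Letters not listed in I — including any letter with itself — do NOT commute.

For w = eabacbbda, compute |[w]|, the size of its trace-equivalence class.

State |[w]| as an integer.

224

piece 0:e — minimal
piece 1:a rests on {0:e}
piece 2:b rests on {0:e}
piece 3:a rests on {1:a}
piece 4:c rests on {0:e}
piece 5:b rests on {2:b}
piece 6:b rests on {5:b}
piece 7:d rests on {4:c, 6:b}
piece 8:a rests on {3:a}
minimal pieces: {0:e}
ways to finish when only these pieces remain (= sum over removing one remaining piece with nothing left below it):
  1 left: {7}→1  {8}→1
  2 left: {3,8}→1  {4,7}→1  {6,7}→1  {7,8}→2
  3 left: {1,3,8}→1  {3,7,8}→3  {4,6,7}→2  {4,7,8}→3  {5,6,7}→1  {6,7,8}→3
  4 left: {1,3,7,8}→4  {2,5,6,7}→1  {3,4,7,8}→6  {3,6,7,8}→6  {4,5,6,7}→3  {4,6,7,8}→8  {5,6,7,8}→4
  5 left: {1,3,4,7,8}→10  {1,3,6,7,8}→10  {2,4,5,6,7}→4  {2,5,6,7,8}→5  {3,4,6,7,8}→20  {3,5,6,7,8}→10  {4,5,6,7,8}→15
  6 left: {1,3,4,6,7,8}→40  {1,3,5,6,7,8}→20  {2,3,5,6,7,8}→15  {2,4,5,6,7,8}→24  {3,4,5,6,7,8}→45
  7 left: {1,2,3,5,6,7,8}→35  {1,3,4,5,6,7,8}→105  {2,3,4,5,6,7,8}→84
  placing 0:e first → 224 extensions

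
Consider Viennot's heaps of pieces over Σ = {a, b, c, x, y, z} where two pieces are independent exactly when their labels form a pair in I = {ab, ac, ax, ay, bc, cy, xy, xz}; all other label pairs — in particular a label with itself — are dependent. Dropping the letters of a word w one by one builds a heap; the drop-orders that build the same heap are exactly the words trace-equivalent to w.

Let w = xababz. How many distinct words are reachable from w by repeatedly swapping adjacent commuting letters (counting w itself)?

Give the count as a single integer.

0(x) covers ∅
1(a) covers ∅
2(b) covers 0:x
3(a) covers 1:a
4(b) covers 2:b
5(z) covers 3:a, 4:b
floor of heap: 0:x, 1:a
completions by unplaced set U, small U first (add the entries for U minus each lowest piece of U):
  |U|=1: {5}:1
  |U|=2: {3,5}:1  {4,5}:1
  |U|=3: {1,3,5}:1  {2,4,5}:1  {3,4,5}:2
  |U|=4: {0,2,4,5}:1  {1,3,4,5}:3  {2,3,4,5}:3
  start at 0(x): 6
  start at 1(a): 4
sum over floor = 10

10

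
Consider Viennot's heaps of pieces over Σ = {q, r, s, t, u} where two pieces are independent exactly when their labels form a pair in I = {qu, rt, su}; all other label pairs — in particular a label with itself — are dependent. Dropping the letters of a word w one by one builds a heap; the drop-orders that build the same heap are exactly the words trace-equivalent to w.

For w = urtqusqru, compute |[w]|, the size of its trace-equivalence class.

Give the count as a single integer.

8

#0=u has no predecessor
#1=r depends on [0:u]
#2=t depends on [0:u]
#3=q depends on [1:r, 2:t]
#4=u depends on [1:r, 2:t]
#5=s depends on [3:q]
#6=q depends on [5:s]
#7=r depends on [4:u, 6:q]
#8=u depends on [7:r]
sources: [0:u]
N(rest) = Σ N(rest − s) over sources s of rest; N(one piece) = 1:
  size 1 → [8]=1
  size 2 → [7,8]=1
  size 3 → [4,7,8]=1  [6,7,8]=1
  size 4 → [4,6,7,8]=2  [5,6,7,8]=1
  size 5 → [3,5,6,7,8]=1  [4,5,6,7,8]=3
  size 6 → [3,4,5,6,7,8]=4
  size 7 → [1,3,4,5,6,7,8]=4  [2,3,4,5,6,7,8]=4
  first=0(u) contributes 8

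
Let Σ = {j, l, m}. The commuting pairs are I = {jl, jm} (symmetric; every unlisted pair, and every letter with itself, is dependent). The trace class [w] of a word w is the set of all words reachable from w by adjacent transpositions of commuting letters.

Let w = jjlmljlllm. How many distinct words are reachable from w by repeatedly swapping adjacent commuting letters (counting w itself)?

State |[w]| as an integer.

piece 0:j — minimal
piece 1:j rests on {0:j}
piece 2:l — minimal
piece 3:m rests on {2:l}
piece 4:l rests on {3:m}
piece 5:j rests on {1:j}
piece 6:l rests on {4:l}
piece 7:l rests on {6:l}
piece 8:l rests on {7:l}
piece 9:m rests on {8:l}
minimal pieces: {0:j, 2:l}
ways to finish when only these pieces remain (= sum over removing one remaining piece with nothing left below it):
  1 left: {5}→1  {9}→1
  2 left: {1,5}→1  {5,9}→2  {8,9}→1
  3 left: {0,1,5}→1  {1,5,9}→3  {5,8,9}→3  {7,8,9}→1
  4 left: {0,1,5,9}→4  {1,5,8,9}→6  {5,7,8,9}→4  {6,7,8,9}→1
  5 left: {0,1,5,8,9}→10  {1,5,7,8,9}→10  {4,6,7,8,9}→1  {5,6,7,8,9}→5
  6 left: {0,1,5,7,8,9}→20  {1,5,6,7,8,9}→15  {3,4,6,7,8,9}→1  {4,5,6,7,8,9}→6
  7 left: {0,1,5,6,7,8,9}→35  {1,4,5,6,7,8,9}→21  {2,3,4,6,7,8,9}→1  {3,4,5,6,7,8,9}→7
  8 left: {0,1,4,5,6,7,8,9}→56  {1,3,4,5,6,7,8,9}→28  {2,3,4,5,6,7,8,9}→8
  placing 0:j first → 36 extensions
  placing 2:l first → 84 extensions
total linear extensions = 120

120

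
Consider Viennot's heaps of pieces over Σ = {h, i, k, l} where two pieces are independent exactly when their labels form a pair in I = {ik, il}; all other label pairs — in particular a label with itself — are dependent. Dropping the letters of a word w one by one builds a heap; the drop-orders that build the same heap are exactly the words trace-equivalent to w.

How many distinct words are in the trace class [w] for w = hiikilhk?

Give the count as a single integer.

#0=h has no predecessor
#1=i depends on [0:h]
#2=i depends on [1:i]
#3=k depends on [0:h]
#4=i depends on [2:i]
#5=l depends on [3:k]
#6=h depends on [4:i, 5:l]
#7=k depends on [6:h]
sources: [0:h]
N(rest) = Σ N(rest − s) over sources s of rest; N(one piece) = 1:
  size 1 → [7]=1
  size 2 → [6,7]=1
  size 3 → [4,6,7]=1  [5,6,7]=1
  size 4 → [2,4,6,7]=1  [3,5,6,7]=1  [4,5,6,7]=2
  size 5 → [1,2,4,6,7]=1  [2,4,5,6,7]=3  [3,4,5,6,7]=3
  size 6 → [1,2,4,5,6,7]=4  [2,3,4,5,6,7]=6
  first=0(h) contributes 10

10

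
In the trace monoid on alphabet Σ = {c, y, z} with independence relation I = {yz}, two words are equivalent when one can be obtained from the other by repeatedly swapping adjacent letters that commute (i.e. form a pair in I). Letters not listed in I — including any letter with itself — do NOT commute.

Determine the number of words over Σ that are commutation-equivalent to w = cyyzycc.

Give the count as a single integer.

#0=c has no predecessor
#1=y depends on [0:c]
#2=y depends on [1:y]
#3=z depends on [0:c]
#4=y depends on [2:y]
#5=c depends on [3:z, 4:y]
#6=c depends on [5:c]
sources: [0:c]
N(rest) = Σ N(rest − s) over sources s of rest; N(one piece) = 1:
  size 1 → [6]=1
  size 2 → [5,6]=1
  size 3 → [3,5,6]=1  [4,5,6]=1
  size 4 → [2,4,5,6]=1  [3,4,5,6]=2
  size 5 → [1,2,4,5,6]=1  [2,3,4,5,6]=3
  first=0(c) contributes 4

4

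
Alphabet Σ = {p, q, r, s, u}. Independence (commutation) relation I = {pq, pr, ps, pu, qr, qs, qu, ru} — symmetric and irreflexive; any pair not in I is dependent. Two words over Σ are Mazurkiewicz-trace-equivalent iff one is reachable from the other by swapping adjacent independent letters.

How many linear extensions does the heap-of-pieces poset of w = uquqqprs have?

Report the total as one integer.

840

drop 0:u onto floor
drop 1:q onto floor
drop 2:u onto {0:u}
drop 3:q onto {1:q}
drop 4:q onto {3:q}
drop 5:p onto floor
drop 6:r onto floor
drop 7:s onto {2:u, 6:r}
ground layer = {0:u, 1:q, 5:p, 6:r}
drop-orders for the pieces not yet dropped (sum over which currently-grounded one goes next):
  1 to go: {4} 1  {5} 1  {7} 1
  2 to go: {2,7} 1  {3,4} 1  {4,5} 2  {4,7} 2  {5,7} 2  {6,7} 1
  3 to go: {0,2,7} 1  {1,3,4} 1  {2,4,7} 3  {2,5,7} 3  {2,6,7} 2  {3,4,5} 3  {3,4,7} 3  {4,5,7} 6  {4,6,7} 3  {5,6,7} 3
  4 to go: {0,2,4,7} 4  {0,2,5,7} 4  {0,2,6,7} 3  {1,3,4,5} 4  {1,3,4,7} 4  {2,3,4,7} 6  {2,4,5,7} 12  {2,4,6,7} 8  {2,5,6,7} 8  {3,4,5,7} 12  {3,4,6,7} 6  {4,5,6,7} 12
  5 to go: {0,2,3,4,7} 10  {0,2,4,5,7} 20  {0,2,4,6,7} 15  {0,2,5,6,7} 15  {1,2,3,4,7} 10  {1,3,4,5,7} 20  {1,3,4,6,7} 10  {2,3,4,5,7} 30  {2,3,4,6,7} 20  {2,4,5,6,7} 40  {3,4,5,6,7} 30
  6 to go: {0,1,2,3,4,7} 20  {0,2,3,4,5,7} 60  {0,2,3,4,6,7} 45  {0,2,4,5,6,7} 90  {1,2,3,4,5,7} 60  {1,2,3,4,6,7} 40  {1,3,4,5,6,7} 60  {2,3,4,5,6,7} 120
  if 0:u drops first: 280 orders
  if 1:q drops first: 315 orders
  if 5:p drops first: 105 orders
  if 6:r drops first: 140 orders
heap linearizations: 840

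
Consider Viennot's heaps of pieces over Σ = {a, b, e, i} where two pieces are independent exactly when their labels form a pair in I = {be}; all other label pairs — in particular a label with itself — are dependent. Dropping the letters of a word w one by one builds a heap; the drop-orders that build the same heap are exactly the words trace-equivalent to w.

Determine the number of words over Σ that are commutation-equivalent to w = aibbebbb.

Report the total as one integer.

6

0(a) covers ∅
1(i) covers 0:a
2(b) covers 1:i
3(b) covers 2:b
4(e) covers 1:i
5(b) covers 3:b
6(b) covers 5:b
7(b) covers 6:b
floor of heap: 0:a
completions by unplaced set U, small U first (add the entries for U minus each lowest piece of U):
  |U|=1: {4}:1  {7}:1
  |U|=2: {4,7}:2  {6,7}:1
  |U|=3: {4,6,7}:3  {5,6,7}:1
  |U|=4: {3,5,6,7}:1  {4,5,6,7}:4
  |U|=5: {2,3,5,6,7}:1  {3,4,5,6,7}:5
  |U|=6: {2,3,4,5,6,7}:6
  start at 0(a): 6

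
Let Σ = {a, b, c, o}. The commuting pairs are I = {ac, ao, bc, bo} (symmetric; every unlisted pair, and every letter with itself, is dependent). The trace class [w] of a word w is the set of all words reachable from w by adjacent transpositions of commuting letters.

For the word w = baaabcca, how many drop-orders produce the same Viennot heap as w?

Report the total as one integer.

0(b) covers ∅
1(a) covers 0:b
2(a) covers 1:a
3(a) covers 2:a
4(b) covers 3:a
5(c) covers ∅
6(c) covers 5:c
7(a) covers 4:b
floor of heap: 0:b, 5:c
completions by unplaced set U, small U first (add the entries for U minus each lowest piece of U):
  |U|=1: {6}:1  {7}:1
  |U|=2: {4,7}:1  {5,6}:1  {6,7}:2
  |U|=3: {3,4,7}:1  {4,6,7}:3  {5,6,7}:3
  |U|=4: {2,3,4,7}:1  {3,4,6,7}:4  {4,5,6,7}:6
  |U|=5: {1,2,3,4,7}:1  {2,3,4,6,7}:5  {3,4,5,6,7}:10
  |U|=6: {0,1,2,3,4,7}:1  {1,2,3,4,6,7}:6  {2,3,4,5,6,7}:15
  start at 0(b): 21
  start at 5(c): 7
sum over floor = 28

28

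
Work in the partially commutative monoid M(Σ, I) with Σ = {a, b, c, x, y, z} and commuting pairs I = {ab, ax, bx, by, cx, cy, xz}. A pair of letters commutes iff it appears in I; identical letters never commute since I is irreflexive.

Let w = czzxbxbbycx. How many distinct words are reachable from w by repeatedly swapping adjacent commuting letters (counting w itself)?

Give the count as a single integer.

265

#0=c has no predecessor
#1=z depends on [0:c]
#2=z depends on [1:z]
#3=x has no predecessor
#4=b depends on [2:z]
#5=x depends on [3:x]
#6=b depends on [4:b]
#7=b depends on [6:b]
#8=y depends on [2:z, 5:x]
#9=c depends on [7:b]
#10=x depends on [8:y]
sources: [0:c, 3:x]
N(rest) = Σ N(rest − s) over sources s of rest; N(one piece) = 1:
  size 1 → [9]=1  [10]=1
  size 2 → [7,9]=1  [8,10]=1  [9,10]=2
  size 3 → [5,8,10]=1  [6,7,9]=1  [7,9,10]=3  [8,9,10]=3
  size 4 → [3,5,8,10]=1  [4,6,7,9]=1  [5,8,9,10]=4  [6,7,9,10]=4  [7,8,9,10]=6
  size 5 → [3,5,8,9,10]=5  [4,6,7,9,10]=5  [5,7,8,9,10]=10  [6,7,8,9,10]=10
  size 6 → [3,5,7,8,9,10]=15  [4,6,7,8,9,10]=15  [5,6,7,8,9,10]=20
  size 7 → [2,4,6,7,8,9,10]=15  [3,5,6,7,8,9,10]=35  [4,5,6,7,8,9,10]=35
  size 8 → [1,2,4,6,7,8,9,10]=15  [2,4,5,6,7,8,9,10]=50  [3,4,5,6,7,8,9,10]=70
  size 9 → [0,1,2,4,6,7,8,9,10]=15  [1,2,4,5,6,7,8,9,10]=65  [2,3,4,5,6,7,8,9,10]=120
  first=0(c) contributes 185
  first=3(x) contributes 80
|[w]| = 265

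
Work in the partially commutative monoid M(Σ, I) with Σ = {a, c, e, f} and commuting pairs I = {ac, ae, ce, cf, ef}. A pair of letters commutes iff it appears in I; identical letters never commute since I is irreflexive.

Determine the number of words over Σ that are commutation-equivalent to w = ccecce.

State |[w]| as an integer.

15

piece 0:c — minimal
piece 1:c rests on {0:c}
piece 2:e — minimal
piece 3:c rests on {1:c}
piece 4:c rests on {3:c}
piece 5:e rests on {2:e}
minimal pieces: {0:c, 2:e}
ways to finish when only these pieces remain (= sum over removing one remaining piece with nothing left below it):
  1 left: {4}→1  {5}→1
  2 left: {2,5}→1  {3,4}→1  {4,5}→2
  3 left: {1,3,4}→1  {2,4,5}→3  {3,4,5}→3
  4 left: {0,1,3,4}→1  {1,3,4,5}→4  {2,3,4,5}→6
  placing 0:c first → 10 extensions
  placing 2:e first → 5 extensions
total linear extensions = 15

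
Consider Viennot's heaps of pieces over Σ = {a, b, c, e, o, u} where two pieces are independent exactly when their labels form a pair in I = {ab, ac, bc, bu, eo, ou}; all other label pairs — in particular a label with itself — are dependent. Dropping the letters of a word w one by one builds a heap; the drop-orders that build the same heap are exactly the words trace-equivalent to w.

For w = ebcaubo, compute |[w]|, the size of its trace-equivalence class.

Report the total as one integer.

piece 0:e — minimal
piece 1:b rests on {0:e}
piece 2:c rests on {0:e}
piece 3:a rests on {0:e}
piece 4:u rests on {2:c, 3:a}
piece 5:b rests on {1:b}
piece 6:o rests on {2:c, 3:a, 5:b}
minimal pieces: {0:e}
ways to finish when only these pieces remain (= sum over removing one remaining piece with nothing left below it):
  1 left: {4}→1  {6}→1
  2 left: {4,6}→2  {5,6}→1
  3 left: {1,5,6}→1  {2,4,6}→2  {3,4,6}→2  {4,5,6}→3
  4 left: {1,4,5,6}→4  {2,3,4,6}→4  {2,4,5,6}→5  {3,4,5,6}→5
  5 left: {1,2,4,5,6}→9  {1,3,4,5,6}→9  {2,3,4,5,6}→14
  placing 0:e first → 32 extensions

32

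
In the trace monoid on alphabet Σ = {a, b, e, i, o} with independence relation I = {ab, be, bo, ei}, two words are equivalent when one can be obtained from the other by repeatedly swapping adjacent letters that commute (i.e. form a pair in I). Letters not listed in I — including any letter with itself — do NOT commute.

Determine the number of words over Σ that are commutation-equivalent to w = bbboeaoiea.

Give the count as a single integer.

91

drop 0:b onto floor
drop 1:b onto {0:b}
drop 2:b onto {1:b}
drop 3:o onto floor
drop 4:e onto {3:o}
drop 5:a onto {4:e}
drop 6:o onto {5:a}
drop 7:i onto {2:b, 6:o}
drop 8:e onto {6:o}
drop 9:a onto {7:i, 8:e}
ground layer = {0:b, 3:o}
drop-orders for the pieces not yet dropped (sum over which currently-grounded one goes next):
  1 to go: {9} 1
  2 to go: {7,9} 1  {8,9} 1
  3 to go: {2,7,9} 1  {7,8,9} 2
  4 to go: {1,2,7,9} 1  {2,7,8,9} 3  {6,7,8,9} 2
  5 to go: {0,1,2,7,9} 1  {1,2,7,8,9} 4  {2,6,7,8,9} 5  {5,6,7,8,9} 2
  6 to go: {0,1,2,7,8,9} 5  {1,2,6,7,8,9} 9  {2,5,6,7,8,9} 7  {4,5,6,7,8,9} 2
  7 to go: {0,1,2,6,7,8,9} 14  {1,2,5,6,7,8,9} 16  {2,4,5,6,7,8,9} 9  {3,4,5,6,7,8,9} 2
  8 to go: {0,1,2,5,6,7,8,9} 30  {1,2,4,5,6,7,8,9} 25  {2,3,4,5,6,7,8,9} 11
  if 0:b drops first: 36 orders
  if 3:o drops first: 55 orders
heap linearizations: 91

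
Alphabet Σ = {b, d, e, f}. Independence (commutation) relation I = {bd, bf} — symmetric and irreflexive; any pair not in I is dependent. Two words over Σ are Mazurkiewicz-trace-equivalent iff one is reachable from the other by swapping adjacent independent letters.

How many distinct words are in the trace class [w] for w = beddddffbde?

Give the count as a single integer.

8

0(b) covers ∅
1(e) covers 0:b
2(d) covers 1:e
3(d) covers 2:d
4(d) covers 3:d
5(d) covers 4:d
6(f) covers 5:d
7(f) covers 6:f
8(b) covers 1:e
9(d) covers 7:f
10(e) covers 8:b, 9:d
floor of heap: 0:b
completions by unplaced set U, small U first (add the entries for U minus each lowest piece of U):
  |U|=1: {10}:1
  |U|=2: {8,10}:1  {9,10}:1
  |U|=3: {7,9,10}:1  {8,9,10}:2
  |U|=4: {6,7,9,10}:1  {7,8,9,10}:3
  |U|=5: {5,6,7,9,10}:1  {6,7,8,9,10}:4
  |U|=6: {4,5,6,7,9,10}:1  {5,6,7,8,9,10}:5
  |U|=7: {3,4,5,6,7,9,10}:1  {4,5,6,7,8,9,10}:6
  |U|=8: {2,3,4,5,6,7,9,10}:1  {3,4,5,6,7,8,9,10}:7
  |U|=9: {2,3,4,5,6,7,8,9,10}:8
  start at 0(b): 8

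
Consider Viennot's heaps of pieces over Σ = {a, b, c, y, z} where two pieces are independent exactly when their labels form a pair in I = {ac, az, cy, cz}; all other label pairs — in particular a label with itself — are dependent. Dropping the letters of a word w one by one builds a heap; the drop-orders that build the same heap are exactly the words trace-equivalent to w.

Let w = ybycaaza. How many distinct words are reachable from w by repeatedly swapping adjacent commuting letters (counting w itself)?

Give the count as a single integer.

24

piece 0:y — minimal
piece 1:b rests on {0:y}
piece 2:y rests on {1:b}
piece 3:c rests on {1:b}
piece 4:a rests on {2:y}
piece 5:a rests on {4:a}
piece 6:z rests on {2:y}
piece 7:a rests on {5:a}
minimal pieces: {0:y}
ways to finish when only these pieces remain (= sum over removing one remaining piece with nothing left below it):
  1 left: {3}→1  {6}→1  {7}→1
  2 left: {3,6}→2  {3,7}→2  {5,7}→1  {6,7}→2
  3 left: {3,5,7}→3  {3,6,7}→6  {4,5,7}→1  {5,6,7}→3
  4 left: {3,4,5,7}→4  {3,5,6,7}→12  {4,5,6,7}→4
  5 left: {2,4,5,6,7}→4  {3,4,5,6,7}→20
  6 left: {2,3,4,5,6,7}→24
  placing 0:y first → 24 extensions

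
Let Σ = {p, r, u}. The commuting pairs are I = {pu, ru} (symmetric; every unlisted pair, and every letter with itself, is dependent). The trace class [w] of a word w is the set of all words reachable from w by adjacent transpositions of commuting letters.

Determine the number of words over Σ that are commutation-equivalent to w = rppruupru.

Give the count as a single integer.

84

drop 0:r onto floor
drop 1:p onto {0:r}
drop 2:p onto {1:p}
drop 3:r onto {2:p}
drop 4:u onto floor
drop 5:u onto {4:u}
drop 6:p onto {3:r}
drop 7:r onto {6:p}
drop 8:u onto {5:u}
ground layer = {0:r, 4:u}
drop-orders for the pieces not yet dropped (sum over which currently-grounded one goes next):
  1 to go: {7} 1  {8} 1
  2 to go: {5,8} 1  {6,7} 1  {7,8} 2
  3 to go: {3,6,7} 1  {4,5,8} 1  {5,7,8} 3  {6,7,8} 3
  4 to go: {2,3,6,7} 1  {3,6,7,8} 4  {4,5,7,8} 4  {5,6,7,8} 6
  5 to go: {1,2,3,6,7} 1  {2,3,6,7,8} 5  {3,5,6,7,8} 10  {4,5,6,7,8} 10
  6 to go: {0,1,2,3,6,7} 1  {1,2,3,6,7,8} 6  {2,3,5,6,7,8} 15  {3,4,5,6,7,8} 20
  7 to go: {0,1,2,3,6,7,8} 7  {1,2,3,5,6,7,8} 21  {2,3,4,5,6,7,8} 35
  if 0:r drops first: 56 orders
  if 4:u drops first: 28 orders
heap linearizations: 84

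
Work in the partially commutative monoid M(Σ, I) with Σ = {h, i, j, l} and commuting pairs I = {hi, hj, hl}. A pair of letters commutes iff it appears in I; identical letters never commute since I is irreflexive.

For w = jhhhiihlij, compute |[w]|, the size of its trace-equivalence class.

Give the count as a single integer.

#0=j has no predecessor
#1=h has no predecessor
#2=h depends on [1:h]
#3=h depends on [2:h]
#4=i depends on [0:j]
#5=i depends on [4:i]
#6=h depends on [3:h]
#7=l depends on [5:i]
#8=i depends on [7:l]
#9=j depends on [8:i]
sources: [0:j, 1:h]
N(rest) = Σ N(rest − s) over sources s of rest; N(one piece) = 1:
  size 1 → [6]=1  [9]=1
  size 2 → [3,6]=1  [6,9]=2  [8,9]=1
  size 3 → [2,3,6]=1  [3,6,9]=3  [6,8,9]=3  [7,8,9]=1
  size 4 → [1,2,3,6]=1  [2,3,6,9]=4  [3,6,8,9]=6  [5,7,8,9]=1  [6,7,8,9]=4
  size 5 → [1,2,3,6,9]=5  [2,3,6,8,9]=10  [3,6,7,8,9]=10  [4,5,7,8,9]=1  [5,6,7,8,9]=5
  size 6 → [0,4,5,7,8,9]=1  [1,2,3,6,8,9]=15  [2,3,6,7,8,9]=20  [3,5,6,7,8,9]=15  [4,5,6,7,8,9]=6
  size 7 → [0,4,5,6,7,8,9]=7  [1,2,3,6,7,8,9]=35  [2,3,5,6,7,8,9]=35  [3,4,5,6,7,8,9]=21
  size 8 → [0,3,4,5,6,7,8,9]=28  [1,2,3,5,6,7,8,9]=70  [2,3,4,5,6,7,8,9]=56
  first=0(j) contributes 126
  first=1(h) contributes 84
|[w]| = 210

210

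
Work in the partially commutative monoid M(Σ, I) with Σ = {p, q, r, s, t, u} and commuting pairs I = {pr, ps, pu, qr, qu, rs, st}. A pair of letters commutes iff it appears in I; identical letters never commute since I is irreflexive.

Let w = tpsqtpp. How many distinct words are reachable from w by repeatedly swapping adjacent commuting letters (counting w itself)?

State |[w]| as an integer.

#0=t has no predecessor
#1=p depends on [0:t]
#2=s has no predecessor
#3=q depends on [1:p, 2:s]
#4=t depends on [3:q]
#5=p depends on [4:t]
#6=p depends on [5:p]
sources: [0:t, 2:s]
N(rest) = Σ N(rest − s) over sources s of rest; N(one piece) = 1:
  size 1 → [6]=1
  size 2 → [5,6]=1
  size 3 → [4,5,6]=1
  size 4 → [3,4,5,6]=1
  size 5 → [1,3,4,5,6]=1  [2,3,4,5,6]=1
  first=0(t) contributes 2
  first=2(s) contributes 1
|[w]| = 3

3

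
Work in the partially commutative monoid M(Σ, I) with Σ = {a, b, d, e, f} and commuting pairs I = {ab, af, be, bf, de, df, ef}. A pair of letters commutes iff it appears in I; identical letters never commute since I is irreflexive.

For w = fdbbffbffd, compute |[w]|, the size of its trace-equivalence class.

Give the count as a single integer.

252

#0=f has no predecessor
#1=d has no predecessor
#2=b depends on [1:d]
#3=b depends on [2:b]
#4=f depends on [0:f]
#5=f depends on [4:f]
#6=b depends on [3:b]
#7=f depends on [5:f]
#8=f depends on [7:f]
#9=d depends on [6:b]
sources: [0:f, 1:d]
N(rest) = Σ N(rest − s) over sources s of rest; N(one piece) = 1:
  size 1 → [8]=1  [9]=1
  size 2 → [6,9]=1  [7,8]=1  [8,9]=2
  size 3 → [3,6,9]=1  [5,7,8]=1  [6,8,9]=3  [7,8,9]=3
  size 4 → [2,3,6,9]=1  [3,6,8,9]=4  [4,5,7,8]=1  [5,7,8,9]=4  [6,7,8,9]=6
  size 5 → [0,4,5,7,8]=1  [1,2,3,6,9]=1  [2,3,6,8,9]=5  [3,6,7,8,9]=10  [4,5,7,8,9]=5  [5,6,7,8,9]=10
  size 6 → [0,4,5,7,8,9]=6  [1,2,3,6,8,9]=6  [2,3,6,7,8,9]=15  [3,5,6,7,8,9]=20  [4,5,6,7,8,9]=15
  size 7 → [0,4,5,6,7,8,9]=21  [1,2,3,6,7,8,9]=21  [2,3,5,6,7,8,9]=35  [3,4,5,6,7,8,9]=35
  size 8 → [0,3,4,5,6,7,8,9]=56  [1,2,3,5,6,7,8,9]=56  [2,3,4,5,6,7,8,9]=70
  first=0(f) contributes 126
  first=1(d) contributes 126
|[w]| = 252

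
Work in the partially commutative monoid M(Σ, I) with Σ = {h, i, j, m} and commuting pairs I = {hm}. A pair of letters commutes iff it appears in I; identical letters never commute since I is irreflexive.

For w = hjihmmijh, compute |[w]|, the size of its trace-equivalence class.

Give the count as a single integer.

3

piece 0:h — minimal
piece 1:j rests on {0:h}
piece 2:i rests on {1:j}
piece 3:h rests on {2:i}
piece 4:m rests on {2:i}
piece 5:m rests on {4:m}
piece 6:i rests on {3:h, 5:m}
piece 7:j rests on {6:i}
piece 8:h rests on {7:j}
minimal pieces: {0:h}
ways to finish when only these pieces remain (= sum over removing one remaining piece with nothing left below it):
  1 left: {8}→1
  2 left: {7,8}→1
  3 left: {6,7,8}→1
  4 left: {3,6,7,8}→1  {5,6,7,8}→1
  5 left: {3,5,6,7,8}→2  {4,5,6,7,8}→1
  6 left: {3,4,5,6,7,8}→3
  7 left: {2,3,4,5,6,7,8}→3
  placing 0:h first → 3 extensions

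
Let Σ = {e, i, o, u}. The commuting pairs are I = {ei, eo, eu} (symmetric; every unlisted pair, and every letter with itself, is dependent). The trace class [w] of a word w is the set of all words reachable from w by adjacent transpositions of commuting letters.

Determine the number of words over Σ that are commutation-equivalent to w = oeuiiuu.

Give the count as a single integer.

7

0(o) covers ∅
1(e) covers ∅
2(u) covers 0:o
3(i) covers 2:u
4(i) covers 3:i
5(u) covers 4:i
6(u) covers 5:u
floor of heap: 0:o, 1:e
completions by unplaced set U, small U first (add the entries for U minus each lowest piece of U):
  |U|=1: {1}:1  {6}:1
  |U|=2: {1,6}:2  {5,6}:1
  |U|=3: {1,5,6}:3  {4,5,6}:1
  |U|=4: {1,4,5,6}:4  {3,4,5,6}:1
  |U|=5: {1,3,4,5,6}:5  {2,3,4,5,6}:1
  start at 0(o): 6
  start at 1(e): 1
sum over floor = 7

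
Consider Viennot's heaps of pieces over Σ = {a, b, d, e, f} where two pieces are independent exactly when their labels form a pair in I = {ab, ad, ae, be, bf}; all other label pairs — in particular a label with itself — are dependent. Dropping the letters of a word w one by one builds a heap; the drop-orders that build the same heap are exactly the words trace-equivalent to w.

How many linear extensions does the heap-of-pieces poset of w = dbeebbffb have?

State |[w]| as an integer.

70

drop 0:d onto floor
drop 1:b onto {0:d}
drop 2:e onto {0:d}
drop 3:e onto {2:e}
drop 4:b onto {1:b}
drop 5:b onto {4:b}
drop 6:f onto {3:e}
drop 7:f onto {6:f}
drop 8:b onto {5:b}
ground layer = {0:d}
drop-orders for the pieces not yet dropped (sum over which currently-grounded one goes next):
  1 to go: {7} 1  {8} 1
  2 to go: {5,8} 1  {6,7} 1  {7,8} 2
  3 to go: {3,6,7} 1  {4,5,8} 1  {5,7,8} 3  {6,7,8} 3
  4 to go: {1,4,5,8} 1  {2,3,6,7} 1  {3,6,7,8} 4  {4,5,7,8} 4  {5,6,7,8} 6
  5 to go: {1,4,5,7,8} 5  {2,3,6,7,8} 5  {3,5,6,7,8} 10  {4,5,6,7,8} 10
  6 to go: {1,4,5,6,7,8} 15  {2,3,5,6,7,8} 15  {3,4,5,6,7,8} 20
  7 to go: {1,3,4,5,6,7,8} 35  {2,3,4,5,6,7,8} 35
  if 0:d drops first: 70 orders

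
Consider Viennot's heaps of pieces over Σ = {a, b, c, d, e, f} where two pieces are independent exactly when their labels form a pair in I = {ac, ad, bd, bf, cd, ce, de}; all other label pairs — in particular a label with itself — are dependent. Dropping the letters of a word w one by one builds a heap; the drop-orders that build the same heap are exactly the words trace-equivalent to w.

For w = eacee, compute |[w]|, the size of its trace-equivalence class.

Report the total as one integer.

5

0(e) covers ∅
1(a) covers 0:e
2(c) covers ∅
3(e) covers 1:a
4(e) covers 3:e
floor of heap: 0:e, 2:c
completions by unplaced set U, small U first (add the entries for U minus each lowest piece of U):
  |U|=1: {2}:1  {4}:1
  |U|=2: {2,4}:2  {3,4}:1
  |U|=3: {1,3,4}:1  {2,3,4}:3
  start at 0(e): 4
  start at 2(c): 1
sum over floor = 5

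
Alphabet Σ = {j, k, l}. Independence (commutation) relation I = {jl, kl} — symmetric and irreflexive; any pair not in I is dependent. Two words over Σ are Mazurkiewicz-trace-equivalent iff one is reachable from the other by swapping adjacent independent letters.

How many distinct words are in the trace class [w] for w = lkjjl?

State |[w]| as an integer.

0(l) covers ∅
1(k) covers ∅
2(j) covers 1:k
3(j) covers 2:j
4(l) covers 0:l
floor of heap: 0:l, 1:k
completions by unplaced set U, small U first (add the entries for U minus each lowest piece of U):
  |U|=1: {3}:1  {4}:1
  |U|=2: {0,4}:1  {2,3}:1  {3,4}:2
  |U|=3: {0,3,4}:3  {1,2,3}:1  {2,3,4}:3
  start at 0(l): 4
  start at 1(k): 6
sum over floor = 10

10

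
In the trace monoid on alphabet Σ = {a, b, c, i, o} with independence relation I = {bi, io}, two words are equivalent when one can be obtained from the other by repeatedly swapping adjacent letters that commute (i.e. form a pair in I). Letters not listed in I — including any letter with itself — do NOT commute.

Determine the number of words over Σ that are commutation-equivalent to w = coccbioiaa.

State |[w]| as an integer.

piece 0:c — minimal
piece 1:o rests on {0:c}
piece 2:c rests on {1:o}
piece 3:c rests on {2:c}
piece 4:b rests on {3:c}
piece 5:i rests on {3:c}
piece 6:o rests on {4:b}
piece 7:i rests on {5:i}
piece 8:a rests on {6:o, 7:i}
piece 9:a rests on {8:a}
minimal pieces: {0:c}
ways to finish when only these pieces remain (= sum over removing one remaining piece with nothing left below it):
  1 left: {9}→1
  2 left: {8,9}→1
  3 left: {6,8,9}→1  {7,8,9}→1
  4 left: {4,6,8,9}→1  {5,7,8,9}→1  {6,7,8,9}→2
  5 left: {4,6,7,8,9}→3  {5,6,7,8,9}→3
  6 left: {4,5,6,7,8,9}→6
  7 left: {3,4,5,6,7,8,9}→6
  8 left: {2,3,4,5,6,7,8,9}→6
  placing 0:c first → 6 extensions

6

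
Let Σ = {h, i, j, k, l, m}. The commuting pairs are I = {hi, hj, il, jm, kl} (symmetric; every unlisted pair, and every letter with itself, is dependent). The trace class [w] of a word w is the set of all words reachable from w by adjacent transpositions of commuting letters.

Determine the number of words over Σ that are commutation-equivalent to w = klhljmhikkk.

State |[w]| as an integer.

10

#0=k has no predecessor
#1=l has no predecessor
#2=h depends on [0:k, 1:l]
#3=l depends on [2:h]
#4=j depends on [3:l]
#5=m depends on [3:l]
#6=h depends on [5:m]
#7=i depends on [4:j, 5:m]
#8=k depends on [6:h, 7:i]
#9=k depends on [8:k]
#10=k depends on [9:k]
sources: [0:k, 1:l]
N(rest) = Σ N(rest − s) over sources s of rest; N(one piece) = 1:
  size 1 → [10]=1
  size 2 → [9,10]=1
  size 3 → [8,9,10]=1
  size 4 → [6,8,9,10]=1  [7,8,9,10]=1
  size 5 → [4,7,8,9,10]=1  [6,7,8,9,10]=2
  size 6 → [4,6,7,8,9,10]=3  [5,6,7,8,9,10]=2
  size 7 → [4,5,6,7,8,9,10]=5
  size 8 → [3,4,5,6,7,8,9,10]=5
  size 9 → [2,3,4,5,6,7,8,9,10]=5
  first=0(k) contributes 5
  first=1(l) contributes 5
|[w]| = 10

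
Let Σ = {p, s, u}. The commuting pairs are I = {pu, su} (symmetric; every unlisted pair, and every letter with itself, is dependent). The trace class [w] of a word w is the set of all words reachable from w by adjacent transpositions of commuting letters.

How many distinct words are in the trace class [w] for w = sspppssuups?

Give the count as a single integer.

55

0(s) covers ∅
1(s) covers 0:s
2(p) covers 1:s
3(p) covers 2:p
4(p) covers 3:p
5(s) covers 4:p
6(s) covers 5:s
7(u) covers ∅
8(u) covers 7:u
9(p) covers 6:s
10(s) covers 9:p
floor of heap: 0:s, 7:u
completions by unplaced set U, small U first (add the entries for U minus each lowest piece of U):
  |U|=1: {8}:1  {10}:1
  |U|=2: {7,8}:1  {8,10}:2  {9,10}:1
  |U|=3: {6,9,10}:1  {7,8,10}:3  {8,9,10}:3
  |U|=4: {5,6,9,10}:1  {6,8,9,10}:4  {7,8,9,10}:6
  |U|=5: {4,5,6,9,10}:1  {5,6,8,9,10}:5  {6,7,8,9,10}:10
  |U|=6: {3,4,5,6,9,10}:1  {4,5,6,8,9,10}:6  {5,6,7,8,9,10}:15
  |U|=7: {2,3,4,5,6,9,10}:1  {3,4,5,6,8,9,10}:7  {4,5,6,7,8,9,10}:21
  |U|=8: {1,2,3,4,5,6,9,10}:1  {2,3,4,5,6,8,9,10}:8  {3,4,5,6,7,8,9,10}:28
  |U|=9: {0,1,2,3,4,5,6,9,10}:1  {1,2,3,4,5,6,8,9,10}:9  {2,3,4,5,6,7,8,9,10}:36
  start at 0(s): 45
  start at 7(u): 10
sum over floor = 55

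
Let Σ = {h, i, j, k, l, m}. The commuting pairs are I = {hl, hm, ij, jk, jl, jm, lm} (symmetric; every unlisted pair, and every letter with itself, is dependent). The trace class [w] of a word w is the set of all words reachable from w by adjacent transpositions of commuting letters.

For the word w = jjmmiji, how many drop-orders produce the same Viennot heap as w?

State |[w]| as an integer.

piece 0:j — minimal
piece 1:j rests on {0:j}
piece 2:m — minimal
piece 3:m rests on {2:m}
piece 4:i rests on {3:m}
piece 5:j rests on {1:j}
piece 6:i rests on {4:i}
minimal pieces: {0:j, 2:m}
ways to finish when only these pieces remain (= sum over removing one remaining piece with nothing left below it):
  1 left: {5}→1  {6}→1
  2 left: {1,5}→1  {4,6}→1  {5,6}→2
  3 left: {0,1,5}→1  {1,5,6}→3  {3,4,6}→1  {4,5,6}→3
  4 left: {0,1,5,6}→4  {1,4,5,6}→6  {2,3,4,6}→1  {3,4,5,6}→4
  5 left: {0,1,4,5,6}→10  {1,3,4,5,6}→10  {2,3,4,5,6}→5
  placing 0:j first → 15 extensions
  placing 2:m first → 20 extensions
total linear extensions = 35

35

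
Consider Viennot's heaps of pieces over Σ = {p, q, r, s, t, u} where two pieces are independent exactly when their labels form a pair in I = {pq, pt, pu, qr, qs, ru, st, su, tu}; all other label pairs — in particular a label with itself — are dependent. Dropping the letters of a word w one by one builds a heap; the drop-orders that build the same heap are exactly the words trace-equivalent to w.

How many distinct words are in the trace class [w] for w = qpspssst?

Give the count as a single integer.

drop 0:q onto floor
drop 1:p onto floor
drop 2:s onto {1:p}
drop 3:p onto {2:s}
drop 4:s onto {3:p}
drop 5:s onto {4:s}
drop 6:s onto {5:s}
drop 7:t onto {0:q}
ground layer = {0:q, 1:p}
drop-orders for the pieces not yet dropped (sum over which currently-grounded one goes next):
  1 to go: {6} 1  {7} 1
  2 to go: {0,7} 1  {5,6} 1  {6,7} 2
  3 to go: {0,6,7} 3  {4,5,6} 1  {5,6,7} 3
  4 to go: {0,5,6,7} 6  {3,4,5,6} 1  {4,5,6,7} 4
  5 to go: {0,4,5,6,7} 10  {2,3,4,5,6} 1  {3,4,5,6,7} 5
  6 to go: {0,3,4,5,6,7} 15  {1,2,3,4,5,6} 1  {2,3,4,5,6,7} 6
  if 0:q drops first: 7 orders
  if 1:p drops first: 21 orders
heap linearizations: 28

28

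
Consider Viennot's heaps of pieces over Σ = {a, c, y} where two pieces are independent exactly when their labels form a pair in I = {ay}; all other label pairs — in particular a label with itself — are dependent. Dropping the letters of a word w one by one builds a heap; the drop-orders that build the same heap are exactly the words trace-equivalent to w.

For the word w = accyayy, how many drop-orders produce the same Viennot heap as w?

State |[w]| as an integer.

0(a) covers ∅
1(c) covers 0:a
2(c) covers 1:c
3(y) covers 2:c
4(a) covers 2:c
5(y) covers 3:y
6(y) covers 5:y
floor of heap: 0:a
completions by unplaced set U, small U first (add the entries for U minus each lowest piece of U):
  |U|=1: {4}:1  {6}:1
  |U|=2: {4,6}:2  {5,6}:1
  |U|=3: {3,5,6}:1  {4,5,6}:3
  |U|=4: {3,4,5,6}:4
  |U|=5: {2,3,4,5,6}:4
  start at 0(a): 4

4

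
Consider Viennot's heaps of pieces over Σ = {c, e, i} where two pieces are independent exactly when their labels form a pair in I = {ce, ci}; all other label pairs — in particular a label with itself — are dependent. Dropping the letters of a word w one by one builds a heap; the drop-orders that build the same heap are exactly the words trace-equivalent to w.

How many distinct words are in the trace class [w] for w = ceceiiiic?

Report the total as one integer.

drop 0:c onto floor
drop 1:e onto floor
drop 2:c onto {0:c}
drop 3:e onto {1:e}
drop 4:i onto {3:e}
drop 5:i onto {4:i}
drop 6:i onto {5:i}
drop 7:i onto {6:i}
drop 8:c onto {2:c}
ground layer = {0:c, 1:e}
drop-orders for the pieces not yet dropped (sum over which currently-grounded one goes next):
  1 to go: {7} 1  {8} 1
  2 to go: {2,8} 1  {6,7} 1  {7,8} 2
  3 to go: {0,2,8} 1  {2,7,8} 3  {5,6,7} 1  {6,7,8} 3
  4 to go: {0,2,7,8} 4  {2,6,7,8} 6  {4,5,6,7} 1  {5,6,7,8} 4
  5 to go: {0,2,6,7,8} 10  {2,5,6,7,8} 10  {3,4,5,6,7} 1  {4,5,6,7,8} 5
  6 to go: {0,2,5,6,7,8} 20  {1,3,4,5,6,7} 1  {2,4,5,6,7,8} 15  {3,4,5,6,7,8} 6
  7 to go: {0,2,4,5,6,7,8} 35  {1,3,4,5,6,7,8} 7  {2,3,4,5,6,7,8} 21
  if 0:c drops first: 28 orders
  if 1:e drops first: 56 orders
heap linearizations: 84

84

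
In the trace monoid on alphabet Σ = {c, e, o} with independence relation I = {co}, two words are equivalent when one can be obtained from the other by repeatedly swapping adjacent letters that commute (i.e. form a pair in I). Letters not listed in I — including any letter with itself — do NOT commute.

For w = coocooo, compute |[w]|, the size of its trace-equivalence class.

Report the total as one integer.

0(c) covers ∅
1(o) covers ∅
2(o) covers 1:o
3(c) covers 0:c
4(o) covers 2:o
5(o) covers 4:o
6(o) covers 5:o
floor of heap: 0:c, 1:o
completions by unplaced set U, small U first (add the entries for U minus each lowest piece of U):
  |U|=1: {3}:1  {6}:1
  |U|=2: {0,3}:1  {3,6}:2  {5,6}:1
  |U|=3: {0,3,6}:3  {3,5,6}:3  {4,5,6}:1
  |U|=4: {0,3,5,6}:6  {2,4,5,6}:1  {3,4,5,6}:4
  |U|=5: {0,3,4,5,6}:10  {1,2,4,5,6}:1  {2,3,4,5,6}:5
  start at 0(c): 6
  start at 1(o): 15
sum over floor = 21

21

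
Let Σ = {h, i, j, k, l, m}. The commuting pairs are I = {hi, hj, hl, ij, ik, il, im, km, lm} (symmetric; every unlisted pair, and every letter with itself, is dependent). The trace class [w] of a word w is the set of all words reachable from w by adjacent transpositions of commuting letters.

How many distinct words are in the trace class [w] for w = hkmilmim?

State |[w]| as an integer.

280

piece 0:h — minimal
piece 1:k rests on {0:h}
piece 2:m rests on {0:h}
piece 3:i — minimal
piece 4:l rests on {1:k}
piece 5:m rests on {2:m}
piece 6:i rests on {3:i}
piece 7:m rests on {5:m}
minimal pieces: {0:h, 3:i}
ways to finish when only these pieces remain (= sum over removing one remaining piece with nothing left below it):
  1 left: {4}→1  {6}→1  {7}→1
  2 left: {1,4}→1  {3,6}→1  {4,6}→2  {4,7}→2  {5,7}→1  {6,7}→2
  3 left: {1,4,6}→3  {1,4,7}→3  {2,5,7}→1  {3,4,6}→3  {3,6,7}→3  {4,5,7}→3  {4,6,7}→6  {5,6,7}→3
  4 left: {1,3,4,6}→6  {1,4,5,7}→6  {1,4,6,7}→12  {2,4,5,7}→4  {2,5,6,7}→4  {3,4,6,7}→12  {3,5,6,7}→6  {4,5,6,7}→12
  5 left: {1,2,4,5,7}→10  {1,3,4,6,7}→30  {1,4,5,6,7}→30  {2,3,5,6,7}→10  {2,4,5,6,7}→20  {3,4,5,6,7}→30
  6 left: {0,1,2,4,5,7}→10  {1,2,4,5,6,7}→60  {1,3,4,5,6,7}→90  {2,3,4,5,6,7}→60
  placing 0:h first → 210 extensions
  placing 3:i first → 70 extensions
total linear extensions = 280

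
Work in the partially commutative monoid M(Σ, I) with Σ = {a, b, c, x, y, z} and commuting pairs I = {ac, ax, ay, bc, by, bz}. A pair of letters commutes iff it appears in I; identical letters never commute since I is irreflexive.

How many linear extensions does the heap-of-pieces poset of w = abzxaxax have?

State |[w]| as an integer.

20

drop 0:a onto floor
drop 1:b onto {0:a}
drop 2:z onto {0:a}
drop 3:x onto {1:b, 2:z}
drop 4:a onto {1:b, 2:z}
drop 5:x onto {3:x}
drop 6:a onto {4:a}
drop 7:x onto {5:x}
ground layer = {0:a}
drop-orders for the pieces not yet dropped (sum over which currently-grounded one goes next):
  1 to go: {6} 1  {7} 1
  2 to go: {4,6} 1  {5,7} 1  {6,7} 2
  3 to go: {3,5,7} 1  {4,6,7} 3  {5,6,7} 3
  4 to go: {3,5,6,7} 4  {4,5,6,7} 6
  5 to go: {3,4,5,6,7} 10
  6 to go: {1,3,4,5,6,7} 10  {2,3,4,5,6,7} 10
  if 0:a drops first: 20 orders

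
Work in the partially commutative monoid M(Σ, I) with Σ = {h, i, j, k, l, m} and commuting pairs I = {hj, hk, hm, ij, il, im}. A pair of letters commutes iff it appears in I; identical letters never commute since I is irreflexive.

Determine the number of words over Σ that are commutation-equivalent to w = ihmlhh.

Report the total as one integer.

3

0(i) covers ∅
1(h) covers 0:i
2(m) covers ∅
3(l) covers 1:h, 2:m
4(h) covers 3:l
5(h) covers 4:h
floor of heap: 0:i, 2:m
completions by unplaced set U, small U first (add the entries for U minus each lowest piece of U):
  |U|=1: {5}:1
  |U|=2: {4,5}:1
  |U|=3: {3,4,5}:1
  |U|=4: {1,3,4,5}:1  {2,3,4,5}:1
  start at 0(i): 2
  start at 2(m): 1
sum over floor = 3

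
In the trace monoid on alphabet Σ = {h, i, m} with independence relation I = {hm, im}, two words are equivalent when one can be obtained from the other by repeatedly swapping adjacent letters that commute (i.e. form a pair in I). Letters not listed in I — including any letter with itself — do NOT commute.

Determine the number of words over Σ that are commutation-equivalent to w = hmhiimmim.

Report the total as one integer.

126

0(h) covers ∅
1(m) covers ∅
2(h) covers 0:h
3(i) covers 2:h
4(i) covers 3:i
5(m) covers 1:m
6(m) covers 5:m
7(i) covers 4:i
8(m) covers 6:m
floor of heap: 0:h, 1:m
completions by unplaced set U, small U first (add the entries for U minus each lowest piece of U):
  |U|=1: {7}:1  {8}:1
  |U|=2: {4,7}:1  {6,8}:1  {7,8}:2
  |U|=3: {3,4,7}:1  {4,7,8}:3  {5,6,8}:1  {6,7,8}:3
  |U|=4: {1,5,6,8}:1  {2,3,4,7}:1  {3,4,7,8}:4  {4,6,7,8}:6  {5,6,7,8}:4
  |U|=5: {0,2,3,4,7}:1  {1,5,6,7,8}:5  {2,3,4,7,8}:5  {3,4,6,7,8}:10  {4,5,6,7,8}:10
  |U|=6: {0,2,3,4,7,8}:6  {1,4,5,6,7,8}:15  {2,3,4,6,7,8}:15  {3,4,5,6,7,8}:20
  |U|=7: {0,2,3,4,6,7,8}:21  {1,3,4,5,6,7,8}:35  {2,3,4,5,6,7,8}:35
  start at 0(h): 70
  start at 1(m): 56
sum over floor = 126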